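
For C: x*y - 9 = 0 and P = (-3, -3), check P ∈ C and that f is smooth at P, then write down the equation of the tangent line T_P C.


Tangent line at P: -3*x - 3*y - 18 = 0.

Step 1: f(-3, -3) = 0, so P lies on C.
Step 2: partial derivatives
  f_x(x, y) = y, f_y(x, y) = x.
  f_x(P) = -3, f_y(P) = -3 (gradient nonzero, so P is smooth).
Step 3: tangent line at P: -3·(x − -3) + -3·(y − -3) = 0.
Expanding: -3*x - 3*y - 18 = 0.


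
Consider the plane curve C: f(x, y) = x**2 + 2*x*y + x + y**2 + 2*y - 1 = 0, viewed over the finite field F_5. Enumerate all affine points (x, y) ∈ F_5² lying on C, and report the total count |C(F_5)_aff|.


Affine F_5-points: {(2, 0), (2, 4), (3, 1), (4, 1), (4, 4)}; count = 5.

For each of the 25 pairs (x, y) ∈ F_5², evaluate f(x, y) mod 5. Record the zeros.
  x = 0: [0↦4, 1↦2, 2↦2, 3↦4, 4↦3]  zeros at y ∈ ∅
  x = 1: [0↦1, 1↦1, 2↦3, 3↦2, 4↦3]  zeros at y ∈ ∅
  x = 2: [0↦0, 1↦2, 2↦1, 3↦2, 4↦0]  zeros at y ∈ {0, 4}
  x = 3: [0↦1, 1↦0, 2↦1, 3↦4, 4↦4]  zeros at y ∈ {1}
  x = 4: [0↦4, 1↦0, 2↦3, 3↦3, 4↦0]  zeros at y ∈ {1, 4}
Collecting zeros: affine points = {(2, 0), (2, 4), (3, 1), (4, 1), (4, 4)}.
Total count |C(F_5)_aff| = 5.


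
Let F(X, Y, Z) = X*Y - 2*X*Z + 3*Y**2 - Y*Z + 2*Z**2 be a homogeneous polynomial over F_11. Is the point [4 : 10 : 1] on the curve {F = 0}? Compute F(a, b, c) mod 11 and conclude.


F(4,10,1) ≡ 5 (mod 11); P is NOT on the curve.

Evaluate F(4, 10, 1) term-by-term (mod 11).
  X*Y ↦ 1·4·10·1 = 40
  -2*X*Z ↦ -2·4·1·1 = -8
  3*Y**2 ↦ 3·1·100·1 = 300
  -Y*Z ↦ -1·1·10·1 = -10
  2*Z**2 ↦ 2·1·1·1 = 2
Sum: F(4, 10, 1) = (40) + (-8) + (300) + (-10) + (2) = 324.
Reducing mod 11: 324 ≡ 5 (mod 11).
Since F(a, b, c) ≡ 5 ≠ 0 (mod 11), P does NOT lie on the curve.


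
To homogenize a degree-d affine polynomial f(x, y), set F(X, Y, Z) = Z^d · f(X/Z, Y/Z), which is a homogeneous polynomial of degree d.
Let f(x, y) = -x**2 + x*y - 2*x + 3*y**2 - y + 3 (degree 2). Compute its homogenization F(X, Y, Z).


F(X, Y, Z) = -X**2 + X*Y - 2*X*Z + 3*Y**2 - Y*Z + 3*Z**2

deg(f) = 2.
Substitute x = X/Z, y = Y/Z into f, then multiply by Z^2.
  monomial -1·x^2·y^0 ↦ -1·X^2·Y^0·Z^0.
  monomial 1·x^1·y^1 ↦ 1·X^1·Y^1·Z^0.
  monomial -2·x^1·y^0 ↦ -2·X^1·Y^0·Z^1.
  monomial 3·x^0·y^2 ↦ 3·X^0·Y^2·Z^0.
  monomial -1·x^0·y^1 ↦ -1·X^0·Y^1·Z^1.
  monomial 3·x^0·y^0 ↦ 3·X^0·Y^0·Z^2.
Collecting: F(X, Y, Z) = -X**2 + X*Y - 2*X*Z + 3*Y**2 - Y*Z + 3*Z**2.


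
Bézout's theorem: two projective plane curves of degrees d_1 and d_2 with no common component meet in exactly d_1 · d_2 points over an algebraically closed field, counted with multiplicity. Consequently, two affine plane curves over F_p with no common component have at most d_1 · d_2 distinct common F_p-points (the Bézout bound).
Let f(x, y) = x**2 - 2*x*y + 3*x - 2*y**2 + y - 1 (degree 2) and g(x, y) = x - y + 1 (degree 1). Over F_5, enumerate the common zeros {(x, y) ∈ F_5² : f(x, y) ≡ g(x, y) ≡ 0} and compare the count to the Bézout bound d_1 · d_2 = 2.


Common zeros: {(3, 4)}; count = 1; Bézout bound = 2.

deg(f) = 2, deg(g) = 1, so Bézout bound = 2.
Scan x ∈ F_5. For each x, list the y ∈ F_5 with f(x, y) ≡ 0 and those with g(x, y) ≡ 0 (mod 5); the common zeros in that column are the intersection.
  x = 0: f ≡ 0 at y ∈ ∅; g ≡ 0 at y ∈ {1}; common: ∅.
  x = 1: f ≡ 0 at y ∈ {1}; g ≡ 0 at y ∈ {2}; common: ∅.
  x = 2: f ≡ 0 at y ∈ {2, 4}; g ≡ 0 at y ∈ {3}; common: ∅.
  x = 3: f ≡ 0 at y ∈ {1, 4}; g ≡ 0 at y ∈ {4}; common: {4}.
  x = 4: f ≡ 0 at y ∈ {2}; g ≡ 0 at y ∈ {0}; common: ∅.
Collecting: common zeros = {(3, 4)}, so the count is 1.
Comparison with the Bézout bound: 1 ≤ 2 = deg(f)·deg(g), as expected for curves with no common component (the affine F_5-count falls short of the bound because intersections may lie at infinity, over extension fields, or carry multiplicity).


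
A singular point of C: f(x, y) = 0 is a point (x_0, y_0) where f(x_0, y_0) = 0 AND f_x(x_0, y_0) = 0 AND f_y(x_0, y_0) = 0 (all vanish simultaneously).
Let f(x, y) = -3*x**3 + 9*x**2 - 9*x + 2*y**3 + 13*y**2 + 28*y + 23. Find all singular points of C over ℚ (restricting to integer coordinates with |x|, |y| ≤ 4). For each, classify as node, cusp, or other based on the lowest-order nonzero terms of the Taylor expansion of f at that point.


Singular points: {(1, -2)}; classification: cusp.

Compute partial derivatives:
  f_x = -9*x**2 + 18*x - 9.
  f_y = 6*y**2 + 26*y + 28.
Scan x_0 ∈ {−4, ..., 4}. For each x_0, f_y(x_0, y) is a polynomial in y; find its integer roots y ∈ {−4, ..., 4}, then test f_x and f at those candidates.
  x = -4: f_y(-4, y) = 6*y**2 + 26*y + 28; vanishes at y ∈ {-2}. (-4, -2): f_x = -225 ≠ 0.
  x = -3: f_y(-3, y) = 6*y**2 + 26*y + 28; vanishes at y ∈ {-2}. (-3, -2): f_x = -144 ≠ 0.
  x = -2: f_y(-2, y) = 6*y**2 + 26*y + 28; vanishes at y ∈ {-2}. (-2, -2): f_x = -81 ≠ 0.
  x = -1: f_y(-1, y) = 6*y**2 + 26*y + 28; vanishes at y ∈ {-2}. (-1, -2): f_x = -36 ≠ 0.
  x = 0: f_y(0, y) = 6*y**2 + 26*y + 28; vanishes at y ∈ {-2}. (0, -2): f_x = -9 ≠ 0.
  x = 1: f_y(1, y) = 6*y**2 + 26*y + 28; vanishes at y ∈ {-2}. (1, -2): f_x = 0, f = 0 — SINGULAR.
  x = 2: f_y(2, y) = 6*y**2 + 26*y + 28; vanishes at y ∈ {-2}. (2, -2): f_x = -9 ≠ 0.
  x = 3: f_y(3, y) = 6*y**2 + 26*y + 28; vanishes at y ∈ {-2}. (3, -2): f_x = -36 ≠ 0.
  x = 4: f_y(4, y) = 6*y**2 + 26*y + 28; vanishes at y ∈ {-2}. (4, -2): f_x = -81 ≠ 0.
Only singular point on the grid: (1, -2).
Classify: substitute x = 1 + u, y = -2 + v and expand: f = -3*u**3 + 2*v**3 + v**2.
No constant or linear terms (consistent with a singular point). Quadratic part: v**2. Cubic part: -3*u**3 + 2*v**3.
The quadratic part v**2 is a perfect square, so there is a single (double) tangent line v = 0, i.e. y = -2. Restricting the cubic part to that line (v = 0) leaves -3*u**3 ≠ 0, so f is not divisible by v and the branch is v² ≈ 3*u**3 to lowest order — this is a cusp.
Classification: cusp.


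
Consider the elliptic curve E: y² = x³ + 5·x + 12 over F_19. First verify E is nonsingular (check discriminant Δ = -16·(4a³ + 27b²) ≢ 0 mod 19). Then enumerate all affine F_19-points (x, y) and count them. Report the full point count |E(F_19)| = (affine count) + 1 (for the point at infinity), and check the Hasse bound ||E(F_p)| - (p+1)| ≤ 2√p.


Affine points = {(2, 7), (2, 12), (3, 4), (3, 15), (4, 1), (4, 18), (6, 7), (6, 12), (9, 8), (9, 11), (10, 6), (10, 13), (11, 7), (11, 12), (15, 2), (15, 17), (18, 5), (18, 14)}; affine count = 18; |E(F_19)| = 19.

Discriminant check: Δ ∝ 4a³ + 27b² = 4·5³ + 27·12² = 4·125 + 27·144 ≡ 18 (mod 19). Nonzero ⇒ E is nonsingular.
For each x ∈ F_19, compute rhs = x³ + 5·x + 12 mod 19, then count y ∈ F_19 with y² ≡ rhs.
  x = 0: rhs = 12, matching y values: none (0 points).
  x = 1: rhs = 18, matching y values: none (0 points).
  x = 2: rhs = 11, matching y values: 7, 12 (2 points).
  x = 3: rhs = 16, matching y values: 4, 15 (2 points).
  x = 4: rhs = 1, matching y values: 1, 18 (2 points).
  x = 5: rhs = 10, matching y values: none (0 points).
  x = 6: rhs = 11, matching y values: 7, 12 (2 points).
  x = 7: rhs = 10, matching y values: none (0 points).
  x = 8: rhs = 13, matching y values: none (0 points).
  x = 9: rhs = 7, matching y values: 8, 11 (2 points).
  x = 10: rhs = 17, matching y values: 6, 13 (2 points).
  x = 11: rhs = 11, matching y values: 7, 12 (2 points).
  x = 12: rhs = 14, matching y values: none (0 points).
  x = 13: rhs = 13, matching y values: none (0 points).
  x = 14: rhs = 14, matching y values: none (0 points).
  x = 15: rhs = 4, matching y values: 2, 17 (2 points).
  x = 16: rhs = 8, matching y values: none (0 points).
  x = 17: rhs = 13, matching y values: none (0 points).
  x = 18: rhs = 6, matching y values: 5, 14 (2 points).
Total affine count: 18.
Full point count |E(F_19)| = 18 + 1 = 19.
Hasse bound: |19 − (19+1)| = |-1| = 1 ≤ 2√19 ≈ 8.7178 ✓.


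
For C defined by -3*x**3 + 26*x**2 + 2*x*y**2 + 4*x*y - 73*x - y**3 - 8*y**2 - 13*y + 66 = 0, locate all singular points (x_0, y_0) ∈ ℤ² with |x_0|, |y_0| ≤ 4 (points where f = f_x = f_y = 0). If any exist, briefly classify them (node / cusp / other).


Singular points: {(3, -1)}; classification: node.

Compute partial derivatives:
  f_x = -9*x**2 + 52*x + 2*y**2 + 4*y - 73.
  f_y = 4*x*y + 4*x - 3*y**2 - 16*y - 13.
Scan x_0 ∈ {−4, ..., 4}. For each x_0, f_y(x_0, y) is a polynomial in y; find its integer roots y ∈ {−4, ..., 4}, then test f_x and f at those candidates.
  x = -4: f_y(-4, y) = -3*y**2 - 32*y - 29; vanishes at y ∈ {-1}. (-4, -1): f_x = -427 ≠ 0.
  x = -3: f_y(-3, y) = -3*y**2 - 28*y - 25; vanishes at y ∈ {-1}. (-3, -1): f_x = -312 ≠ 0.
  x = -2: f_y(-2, y) = -3*y**2 - 24*y - 21; vanishes at y ∈ {-1}. (-2, -1): f_x = -215 ≠ 0.
  x = -1: f_y(-1, y) = -3*y**2 - 20*y - 17; vanishes at y ∈ {-1}. (-1, -1): f_x = -136 ≠ 0.
  x = 0: f_y(0, y) = -3*y**2 - 16*y - 13; vanishes at y ∈ {-1}. (0, -1): f_x = -75 ≠ 0.
  x = 1: f_y(1, y) = -3*y**2 - 12*y - 9; vanishes at y ∈ {-3, -1}. (1, -3): f_x = -24 ≠ 0; (1, -1): f_x = -32 ≠ 0.
  x = 2: f_y(2, y) = -3*y**2 - 8*y - 5; vanishes at y ∈ {-1}. (2, -1): f_x = -7 ≠ 0.
  x = 3: f_y(3, y) = -3*y**2 - 4*y - 1; vanishes at y ∈ {-1}. (3, -1): f_x = 0, f = 0 — SINGULAR.
  x = 4: f_y(4, y) = 3 - 3*y**2; vanishes at y ∈ {-1, 1}. (4, -1): f_x = -11 ≠ 0; (4, 1): f_x = -3 ≠ 0.
Only singular point on the grid: (3, -1).
Classify: substitute x = 3 + u, y = -1 + v and expand: f = -3*u**3 - u**2 + 2*u*v**2 - v**3 + v**2.
No constant or linear terms (consistent with a singular point). Quadratic part: -u**2 + v**2. Cubic part: -3*u**3 + 2*u*v**2 - v**3.
The quadratic part v**2 - u**2 = (v − u)(v + u) splits into two distinct linear factors, so there are two distinct tangent lines y − -1 = ±(x − 3) — this is a node (ordinary double point).
Classification: node.


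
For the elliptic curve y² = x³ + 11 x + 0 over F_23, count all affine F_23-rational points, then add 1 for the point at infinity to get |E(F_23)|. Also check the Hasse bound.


Affine points = {(0, 0), (1, 9), (1, 14), (4, 4), (4, 19), (6, 11), (6, 12), (7, 11), (7, 12), (8, 5), (8, 18), (9, 0), (10, 11), (10, 12), (11, 7), (11, 16), (14, 0), (18, 2), (18, 21), (20, 3), (20, 20), (21, 4), (21, 19)}; affine count = 23; |E(F_23)| = 24.

Discriminant check: Δ ∝ 4a³ + 27b² = 4·11³ + 27·0² = 4·1331 + 27·0 ≡ 11 (mod 23). Nonzero ⇒ E is nonsingular.
For each x ∈ F_23, compute rhs = x³ + 11·x + 0 mod 23, then count y ∈ F_23 with y² ≡ rhs.
  x = 0: rhs = 0, matching y values: 0 (1 points).
  x = 1: rhs = 12, matching y values: 9, 14 (2 points).
  x = 2: rhs = 7, matching y values: none (0 points).
  x = 3: rhs = 14, matching y values: none (0 points).
  x = 4: rhs = 16, matching y values: 4, 19 (2 points).
  x = 5: rhs = 19, matching y values: none (0 points).
  x = 6: rhs = 6, matching y values: 11, 12 (2 points).
  x = 7: rhs = 6, matching y values: 11, 12 (2 points).
  x = 8: rhs = 2, matching y values: 5, 18 (2 points).
  x = 9: rhs = 0, matching y values: 0 (1 points).
  x = 10: rhs = 6, matching y values: 11, 12 (2 points).
  x = 11: rhs = 3, matching y values: 7, 16 (2 points).
  x = 12: rhs = 20, matching y values: none (0 points).
  x = 13: rhs = 17, matching y values: none (0 points).
  x = 14: rhs = 0, matching y values: 0 (1 points).
  x = 15: rhs = 21, matching y values: none (0 points).
  x = 16: rhs = 17, matching y values: none (0 points).
  x = 17: rhs = 17, matching y values: none (0 points).
  x = 18: rhs = 4, matching y values: 2, 21 (2 points).
  x = 19: rhs = 7, matching y values: none (0 points).
  x = 20: rhs = 9, matching y values: 3, 20 (2 points).
  x = 21: rhs = 16, matching y values: 4, 19 (2 points).
  x = 22: rhs = 11, matching y values: none (0 points).
Total affine count: 23.
Full point count |E(F_23)| = 23 + 1 = 24.
Hasse bound: |24 − (23+1)| = |0| = 0 ≤ 2√23 ≈ 9.5917 ✓.


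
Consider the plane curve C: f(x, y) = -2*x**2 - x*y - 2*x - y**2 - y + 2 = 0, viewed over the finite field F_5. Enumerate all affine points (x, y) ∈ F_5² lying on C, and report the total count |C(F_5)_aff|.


Affine F_5-points: {(0, 1), (0, 3), (1, 1), (1, 2), (2, 0), (2, 2)}; count = 6.

For each of the 25 pairs (x, y) ∈ F_5², evaluate f(x, y) mod 5. Record the zeros.
  x = 0: [0↦2, 1↦0, 2↦1, 3↦0, 4↦2]  zeros at y ∈ {1, 3}
  x = 1: [0↦3, 1↦0, 2↦0, 3↦3, 4↦4]  zeros at y ∈ {1, 2}
  x = 2: [0↦0, 1↦1, 2↦0, 3↦2, 4↦2]  zeros at y ∈ {0, 2}
  x = 3: [0↦3, 1↦3, 2↦1, 3↦2, 4↦1]  zeros at y ∈ ∅
  x = 4: [0↦2, 1↦1, 2↦3, 3↦3, 4↦1]  zeros at y ∈ ∅
Collecting zeros: affine points = {(0, 1), (0, 3), (1, 1), (1, 2), (2, 0), (2, 2)}.
Total count |C(F_5)_aff| = 6.


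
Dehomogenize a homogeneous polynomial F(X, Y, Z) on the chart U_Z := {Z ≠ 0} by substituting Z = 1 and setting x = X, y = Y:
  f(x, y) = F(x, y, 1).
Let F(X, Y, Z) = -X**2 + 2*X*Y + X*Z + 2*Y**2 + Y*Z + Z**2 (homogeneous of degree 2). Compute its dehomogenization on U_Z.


f(x, y) = -x**2 + 2*x*y + x + 2*y**2 + y + 1

On U_Z we set Z = 1. Each monomial c·X^i·Y^j·Z^k in F becomes c·x^i·y^j·1^k = c·x^i·y^j.
Substituting Z = 1: F(X, Y, 1) = -x**2 + 2*x*y + x + 2*y**2 + y + 1.
Note: deg(f) ≤ deg(F) = 2; strict inequality happens when F is divisible by Z (lost terms).


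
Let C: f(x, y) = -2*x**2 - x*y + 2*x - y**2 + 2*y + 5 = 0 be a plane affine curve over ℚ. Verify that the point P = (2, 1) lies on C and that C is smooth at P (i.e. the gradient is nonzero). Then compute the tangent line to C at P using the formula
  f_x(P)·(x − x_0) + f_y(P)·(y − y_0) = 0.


Tangent line at P: -7*x - 2*y + 16 = 0.

Step 1: f(2, 1) = 0, so P lies on C.
Step 2: partial derivatives
  f_x(x, y) = -4*x - y + 2, f_y(x, y) = -x - 2*y + 2.
  f_x(P) = -7, f_y(P) = -2 (gradient nonzero, so P is smooth).
Step 3: tangent line at P: -7·(x − 2) + -2·(y − 1) = 0.
Expanding: -7*x - 2*y + 16 = 0.


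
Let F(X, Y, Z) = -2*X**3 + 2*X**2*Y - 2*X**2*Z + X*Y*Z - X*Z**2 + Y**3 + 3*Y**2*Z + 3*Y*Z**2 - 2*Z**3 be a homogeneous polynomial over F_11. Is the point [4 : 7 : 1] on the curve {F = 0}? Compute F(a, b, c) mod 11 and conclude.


F(4,7,1) ≡ 3 (mod 11); P is NOT on the curve.

Evaluate F(4, 7, 1) term-by-term (mod 11).
  -2*X**3 ↦ -2·64·1·1 = -128
  2*X**2*Y ↦ 2·16·7·1 = 224
  -2*X**2*Z ↦ -2·16·1·1 = -32
  X*Y*Z ↦ 1·4·7·1 = 28
  -X*Z**2 ↦ -1·4·1·1 = -4
  Y**3 ↦ 1·1·343·1 = 343
  3*Y**2*Z ↦ 3·1·49·1 = 147
  3*Y*Z**2 ↦ 3·1·7·1 = 21
  -2*Z**3 ↦ -2·1·1·1 = -2
Sum: F(4, 7, 1) = (-128) + (224) + (-32) + (28) + (-4) + (343) + (147) + (21) + (-2) = 597.
Reducing mod 11: 597 ≡ 3 (mod 11).
Since F(a, b, c) ≡ 3 ≠ 0 (mod 11), P does NOT lie on the curve.


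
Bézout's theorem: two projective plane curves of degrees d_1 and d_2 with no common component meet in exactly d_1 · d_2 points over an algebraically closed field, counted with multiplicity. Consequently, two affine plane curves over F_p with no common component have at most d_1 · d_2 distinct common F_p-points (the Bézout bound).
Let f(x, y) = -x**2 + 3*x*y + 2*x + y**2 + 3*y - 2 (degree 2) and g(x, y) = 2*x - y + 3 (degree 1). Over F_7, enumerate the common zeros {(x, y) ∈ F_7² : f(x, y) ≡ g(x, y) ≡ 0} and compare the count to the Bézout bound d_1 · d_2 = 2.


Common zeros: ∅; count = 0; Bézout bound = 2.

deg(f) = 2, deg(g) = 1, so Bézout bound = 2.
Scan x ∈ F_7. For each x, list the y ∈ F_7 with f(x, y) ≡ 0 and those with g(x, y) ≡ 0 (mod 7); the common zeros in that column are the intersection.
  x = 0: f ≡ 0 at y ∈ ∅; g ≡ 0 at y ∈ {3}; common: ∅.
  x = 1: f ≡ 0 at y ∈ ∅; g ≡ 0 at y ∈ {5}; common: ∅.
  x = 2: f ≡ 0 at y ∈ ∅; g ≡ 0 at y ∈ {0}; common: ∅.
  x = 3: f ≡ 0 at y ∈ ∅; g ≡ 0 at y ∈ {2}; common: ∅.
  x = 4: f ≡ 0 at y ∈ ∅; g ≡ 0 at y ∈ {4}; common: ∅.
  x = 5: f ≡ 0 at y ∈ {5}; g ≡ 0 at y ∈ {6}; common: ∅.
  x = 6: f ≡ 0 at y ∈ ∅; g ≡ 0 at y ∈ {1}; common: ∅.
Collecting: common zeros = ∅, so the count is 0.
Comparison with the Bézout bound: 0 ≤ 2 = deg(f)·deg(g), as expected for curves with no common component (the affine F_7-count falls short of the bound because intersections may lie at infinity, over extension fields, or carry multiplicity).


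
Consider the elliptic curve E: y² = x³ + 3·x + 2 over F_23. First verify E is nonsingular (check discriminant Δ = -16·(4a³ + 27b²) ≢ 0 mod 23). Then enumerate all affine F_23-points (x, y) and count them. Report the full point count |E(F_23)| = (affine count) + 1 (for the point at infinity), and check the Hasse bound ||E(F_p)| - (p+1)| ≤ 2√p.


Affine points = {(0, 5), (0, 18), (1, 11), (1, 12), (2, 4), (2, 19), (4, 3), (4, 20), (5, 2), (5, 21), (6, 11), (6, 12), (8, 3), (8, 20), (11, 3), (11, 20), (12, 8), (12, 15), (15, 8), (15, 15), (16, 11), (16, 12), (18, 0), (19, 8), (19, 15), (20, 9), (20, 14)}; affine count = 27; |E(F_23)| = 28.

Discriminant check: Δ ∝ 4a³ + 27b² = 4·3³ + 27·2² = 4·27 + 27·4 ≡ 9 (mod 23). Nonzero ⇒ E is nonsingular.
For each x ∈ F_23, compute rhs = x³ + 3·x + 2 mod 23, then count y ∈ F_23 with y² ≡ rhs.
  x = 0: rhs = 2, matching y values: 5, 18 (2 points).
  x = 1: rhs = 6, matching y values: 11, 12 (2 points).
  x = 2: rhs = 16, matching y values: 4, 19 (2 points).
  x = 3: rhs = 15, matching y values: none (0 points).
  x = 4: rhs = 9, matching y values: 3, 20 (2 points).
  x = 5: rhs = 4, matching y values: 2, 21 (2 points).
  x = 6: rhs = 6, matching y values: 11, 12 (2 points).
  x = 7: rhs = 21, matching y values: none (0 points).
  x = 8: rhs = 9, matching y values: 3, 20 (2 points).
  x = 9: rhs = 22, matching y values: none (0 points).
  x = 10: rhs = 20, matching y values: none (0 points).
  x = 11: rhs = 9, matching y values: 3, 20 (2 points).
  x = 12: rhs = 18, matching y values: 8, 15 (2 points).
  x = 13: rhs = 7, matching y values: none (0 points).
  x = 14: rhs = 5, matching y values: none (0 points).
  x = 15: rhs = 18, matching y values: 8, 15 (2 points).
  x = 16: rhs = 6, matching y values: 11, 12 (2 points).
  x = 17: rhs = 21, matching y values: none (0 points).
  x = 18: rhs = 0, matching y values: 0 (1 points).
  x = 19: rhs = 18, matching y values: 8, 15 (2 points).
  x = 20: rhs = 12, matching y values: 9, 14 (2 points).
  x = 21: rhs = 11, matching y values: none (0 points).
  x = 22: rhs = 21, matching y values: none (0 points).
Total affine count: 27.
Full point count |E(F_23)| = 27 + 1 = 28.
Hasse bound: |28 − (23+1)| = |4| = 4 ≤ 2√23 ≈ 9.5917 ✓.


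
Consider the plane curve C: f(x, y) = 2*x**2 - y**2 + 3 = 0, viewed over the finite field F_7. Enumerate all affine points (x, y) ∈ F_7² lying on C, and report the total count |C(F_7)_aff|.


Affine F_7-points: {(2, 2), (2, 5), (3, 0), (4, 0), (5, 2), (5, 5)}; count = 6.

For each of the 49 pairs (x, y) ∈ F_7², evaluate f(x, y) mod 7. Record the zeros.
  x = 0: [0↦3, 1↦2, 2↦6, 3↦1, 4↦1, 5↦6, 6↦2]  zeros at y ∈ ∅
  x = 1: [0↦5, 1↦4, 2↦1, 3↦3, 4↦3, 5↦1, 6↦4]  zeros at y ∈ ∅
  x = 2: [0↦4, 1↦3, 2↦0, 3↦2, 4↦2, 5↦0, 6↦3]  zeros at y ∈ {2, 5}
  x = 3: [0↦0, 1↦6, 2↦3, 3↦5, 4↦5, 5↦3, 6↦6]  zeros at y ∈ {0}
  x = 4: [0↦0, 1↦6, 2↦3, 3↦5, 4↦5, 5↦3, 6↦6]  zeros at y ∈ {0}
  x = 5: [0↦4, 1↦3, 2↦0, 3↦2, 4↦2, 5↦0, 6↦3]  zeros at y ∈ {2, 5}
  x = 6: [0↦5, 1↦4, 2↦1, 3↦3, 4↦3, 5↦1, 6↦4]  zeros at y ∈ ∅
Collecting zeros: affine points = {(2, 2), (2, 5), (3, 0), (4, 0), (5, 2), (5, 5)}.
Total count |C(F_7)_aff| = 6.


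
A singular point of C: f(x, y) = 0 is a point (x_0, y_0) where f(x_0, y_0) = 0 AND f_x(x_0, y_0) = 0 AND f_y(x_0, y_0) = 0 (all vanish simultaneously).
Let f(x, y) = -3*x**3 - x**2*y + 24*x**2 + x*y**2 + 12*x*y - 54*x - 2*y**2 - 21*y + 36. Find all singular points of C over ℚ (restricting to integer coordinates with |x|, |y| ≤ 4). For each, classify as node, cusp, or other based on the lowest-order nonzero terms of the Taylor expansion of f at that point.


Singular points: {(3, -3)}; classification: cusp.

Compute partial derivatives:
  f_x = -9*x**2 - 2*x*y + 48*x + y**2 + 12*y - 54.
  f_y = -x**2 + 2*x*y + 12*x - 4*y - 21.
Scan x_0 ∈ {−4, ..., 4}. For each x_0, f_y(x_0, y) is a polynomial in y; find its integer roots y ∈ {−4, ..., 4}, then test f_x and f at those candidates.
  x = -4: f_y(-4, y) = -12*y - 85; no integer root y with |y| ≤ 4.
  x = -3: f_y(-3, y) = -10*y - 66; no integer root y with |y| ≤ 4.
  x = -2: f_y(-2, y) = -8*y - 49; no integer root y with |y| ≤ 4.
  x = -1: f_y(-1, y) = -6*y - 34; no integer root y with |y| ≤ 4.
  x = 0: f_y(0, y) = -4*y - 21; no integer root y with |y| ≤ 4.
  x = 1: f_y(1, y) = -2*y - 10; no integer root y with |y| ≤ 4.
  x = 2: f_y(2, y) = -1; no integer root y with |y| ≤ 4.
  x = 3: f_y(3, y) = 2*y + 6; vanishes at y ∈ {-3}. (3, -3): f_x = 0, f = 0 — SINGULAR.
  x = 4: f_y(4, y) = 4*y + 11; no integer root y with |y| ≤ 4.
Only singular point on the grid: (3, -3).
Classify: substitute x = 3 + u, y = -3 + v and expand: f = -3*u**3 - u**2*v + u*v**2 + v**2.
No constant or linear terms (consistent with a singular point). Quadratic part: v**2. Cubic part: -3*u**3 - u**2*v + u*v**2.
The quadratic part v**2 is a perfect square, so there is a single (double) tangent line v = 0, i.e. y = -3. Restricting the cubic part to that line (v = 0) leaves -3*u**3 ≠ 0, so f is not divisible by v and the branch is v² ≈ 3*u**3 to lowest order — this is a cusp.
Classification: cusp.


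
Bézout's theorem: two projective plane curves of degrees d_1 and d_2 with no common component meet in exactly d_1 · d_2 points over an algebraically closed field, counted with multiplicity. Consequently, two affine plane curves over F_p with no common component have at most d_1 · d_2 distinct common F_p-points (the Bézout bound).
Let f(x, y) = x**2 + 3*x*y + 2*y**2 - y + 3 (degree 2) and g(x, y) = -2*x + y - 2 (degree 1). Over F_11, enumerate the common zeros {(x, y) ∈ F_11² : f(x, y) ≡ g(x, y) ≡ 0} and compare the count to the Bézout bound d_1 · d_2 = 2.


Common zeros: {(1, 4), (5, 1)}; count = 2; Bézout bound = 2.

deg(f) = 2, deg(g) = 1, so Bézout bound = 2.
Scan x ∈ F_11. For each x, list the y ∈ F_11 with f(x, y) ≡ 0 and those with g(x, y) ≡ 0 (mod 11); the common zeros in that column are the intersection.
  x = 0: f ≡ 0 at y ∈ ∅; g ≡ 0 at y ∈ {2}; common: ∅.
  x = 1: f ≡ 0 at y ∈ {4, 6}; g ≡ 0 at y ∈ {4}; common: {4}.
  x = 2: f ≡ 0 at y ∈ ∅; g ≡ 0 at y ∈ {6}; common: ∅.
  x = 3: f ≡ 0 at y ∈ {1, 6}; g ≡ 0 at y ∈ {8}; common: ∅.
  x = 4: f ≡ 0 at y ∈ ∅; g ≡ 0 at y ∈ {10}; common: ∅.
  x = 5: f ≡ 0 at y ∈ {1, 3}; g ≡ 0 at y ∈ {1}; common: {1}.
  x = 6: f ≡ 0 at y ∈ ∅; g ≡ 0 at y ∈ {3}; common: ∅.
  x = 7: f ≡ 0 at y ∈ ∅; g ≡ 0 at y ∈ {5}; common: ∅.
  x = 8: f ≡ 0 at y ∈ {2, 3}; g ≡ 0 at y ∈ {7}; common: ∅.
  x = 9: f ≡ 0 at y ∈ {4, 5}; g ≡ 0 at y ∈ {9}; common: ∅.
  x = 10: f ≡ 0 at y ∈ ∅; g ≡ 0 at y ∈ {0}; common: ∅.
Collecting: common zeros = {(1, 4), (5, 1)}, so the count is 2.
Comparison with the Bézout bound: 2 ≤ 2 = deg(f)·deg(g), as expected for curves with no common component (the bound is attained).


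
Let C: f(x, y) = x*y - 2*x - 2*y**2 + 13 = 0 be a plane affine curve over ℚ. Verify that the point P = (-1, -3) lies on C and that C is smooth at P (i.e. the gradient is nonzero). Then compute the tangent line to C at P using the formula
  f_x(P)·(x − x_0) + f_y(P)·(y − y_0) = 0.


Tangent line at P: -5*x + 11*y + 28 = 0.

Step 1: f(-1, -3) = 0, so P lies on C.
Step 2: partial derivatives
  f_x(x, y) = y - 2, f_y(x, y) = x - 4*y.
  f_x(P) = -5, f_y(P) = 11 (gradient nonzero, so P is smooth).
Step 3: tangent line at P: -5·(x − -1) + 11·(y − -3) = 0.
Expanding: -5*x + 11*y + 28 = 0.


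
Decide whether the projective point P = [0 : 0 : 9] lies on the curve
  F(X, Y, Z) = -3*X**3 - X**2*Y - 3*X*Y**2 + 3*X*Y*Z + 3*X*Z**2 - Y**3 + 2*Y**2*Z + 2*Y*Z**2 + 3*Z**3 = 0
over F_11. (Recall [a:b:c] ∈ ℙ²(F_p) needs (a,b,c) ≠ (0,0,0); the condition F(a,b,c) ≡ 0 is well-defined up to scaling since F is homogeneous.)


F(0,0,9) ≡ 9 (mod 11); P is NOT on the curve.

Evaluate F(0, 0, 9) term-by-term (mod 11).
  -3*X**3 ↦ -3·0·1·1 = 0
  -X**2*Y ↦ -1·0·0·1 = 0
  -3*X*Y**2 ↦ -3·0·0·1 = 0
  3*X*Y*Z ↦ 3·0·0·9 = 0
  3*X*Z**2 ↦ 3·0·1·81 = 0
  -Y**3 ↦ -1·1·0·1 = 0
  2*Y**2*Z ↦ 2·1·0·9 = 0
  2*Y*Z**2 ↦ 2·1·0·81 = 0
  3*Z**3 ↦ 3·1·1·729 = 2187
Sum: F(0, 0, 9) = (0) + (0) + (0) + (0) + (0) + (0) + (0) + (0) + (2187) = 2187.
Reducing mod 11: 2187 ≡ 9 (mod 11).
Since F(a, b, c) ≡ 9 ≠ 0 (mod 11), P does NOT lie on the curve.


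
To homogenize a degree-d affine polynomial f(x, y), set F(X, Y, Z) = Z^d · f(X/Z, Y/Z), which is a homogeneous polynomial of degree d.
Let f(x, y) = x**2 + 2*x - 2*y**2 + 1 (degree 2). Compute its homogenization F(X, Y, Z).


F(X, Y, Z) = X**2 + 2*X*Z - 2*Y**2 + Z**2

deg(f) = 2.
Substitute x = X/Z, y = Y/Z into f, then multiply by Z^2.
  monomial 1·x^2·y^0 ↦ 1·X^2·Y^0·Z^0.
  monomial 2·x^1·y^0 ↦ 2·X^1·Y^0·Z^1.
  monomial -2·x^0·y^2 ↦ -2·X^0·Y^2·Z^0.
  monomial 1·x^0·y^0 ↦ 1·X^0·Y^0·Z^2.
Collecting: F(X, Y, Z) = X**2 + 2*X*Z - 2*Y**2 + Z**2.


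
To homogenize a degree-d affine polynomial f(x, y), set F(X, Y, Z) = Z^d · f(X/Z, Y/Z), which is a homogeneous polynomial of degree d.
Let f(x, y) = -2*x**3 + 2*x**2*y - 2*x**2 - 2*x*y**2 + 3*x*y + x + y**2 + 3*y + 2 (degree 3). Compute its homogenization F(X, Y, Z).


F(X, Y, Z) = -2*X**3 + 2*X**2*Y - 2*X**2*Z - 2*X*Y**2 + 3*X*Y*Z + X*Z**2 + Y**2*Z + 3*Y*Z**2 + 2*Z**3

deg(f) = 3.
Substitute x = X/Z, y = Y/Z into f, then multiply by Z^3.
  monomial -2·x^3·y^0 ↦ -2·X^3·Y^0·Z^0.
  monomial 2·x^2·y^1 ↦ 2·X^2·Y^1·Z^0.
  monomial -2·x^2·y^0 ↦ -2·X^2·Y^0·Z^1.
  monomial -2·x^1·y^2 ↦ -2·X^1·Y^2·Z^0.
  monomial 3·x^1·y^1 ↦ 3·X^1·Y^1·Z^1.
  monomial 1·x^1·y^0 ↦ 1·X^1·Y^0·Z^2.
  monomial 1·x^0·y^2 ↦ 1·X^0·Y^2·Z^1.
  monomial 3·x^0·y^1 ↦ 3·X^0·Y^1·Z^2.
  monomial 2·x^0·y^0 ↦ 2·X^0·Y^0·Z^3.
Collecting: F(X, Y, Z) = -2*X**3 + 2*X**2*Y - 2*X**2*Z - 2*X*Y**2 + 3*X*Y*Z + X*Z**2 + Y**2*Z + 3*Y*Z**2 + 2*Z**3.


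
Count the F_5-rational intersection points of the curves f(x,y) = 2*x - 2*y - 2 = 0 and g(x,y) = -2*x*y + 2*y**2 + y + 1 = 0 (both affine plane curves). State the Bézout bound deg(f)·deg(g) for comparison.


Common zeros: {(2, 1)}; count = 1; Bézout bound = 2.

deg(f) = 1, deg(g) = 2, so Bézout bound = 2.
Scan x ∈ F_5. For each x, list the y ∈ F_5 with f(x, y) ≡ 0 and those with g(x, y) ≡ 0 (mod 5); the common zeros in that column are the intersection.
  x = 0: f ≡ 0 at y ∈ {4}; g ≡ 0 at y ∈ ∅; common: ∅.
  x = 1: f ≡ 0 at y ∈ {0}; g ≡ 0 at y ∈ ∅; common: ∅.
  x = 2: f ≡ 0 at y ∈ {1}; g ≡ 0 at y ∈ {1, 3}; common: {1}.
  x = 3: f ≡ 0 at y ∈ {2}; g ≡ 0 at y ∈ ∅; common: ∅.
  x = 4: f ≡ 0 at y ∈ {3}; g ≡ 0 at y ∈ {2, 4}; common: ∅.
Collecting: common zeros = {(2, 1)}, so the count is 1.
Comparison with the Bézout bound: 1 ≤ 2 = deg(f)·deg(g), as expected for curves with no common component (the affine F_5-count falls short of the bound because intersections may lie at infinity, over extension fields, or carry multiplicity).


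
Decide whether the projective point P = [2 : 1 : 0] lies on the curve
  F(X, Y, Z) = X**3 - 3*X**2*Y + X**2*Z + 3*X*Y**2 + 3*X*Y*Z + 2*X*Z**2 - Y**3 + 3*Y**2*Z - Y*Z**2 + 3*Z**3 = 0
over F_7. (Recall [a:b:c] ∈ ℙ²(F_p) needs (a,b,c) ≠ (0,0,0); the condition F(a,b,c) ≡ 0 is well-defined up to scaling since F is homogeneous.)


F(2,1,0) ≡ 1 (mod 7); P is NOT on the curve.

Evaluate F(2, 1, 0) term-by-term (mod 7).
  X**3 ↦ 1·8·1·1 = 8
  -3*X**2*Y ↦ -3·4·1·1 = -12
  X**2*Z ↦ 1·4·1·0 = 0
  3*X*Y**2 ↦ 3·2·1·1 = 6
  3*X*Y*Z ↦ 3·2·1·0 = 0
  2*X*Z**2 ↦ 2·2·1·0 = 0
  -Y**3 ↦ -1·1·1·1 = -1
  3*Y**2*Z ↦ 3·1·1·0 = 0
  -Y*Z**2 ↦ -1·1·1·0 = 0
  3*Z**3 ↦ 3·1·1·0 = 0
Sum: F(2, 1, 0) = (8) + (-12) + (0) + (6) + (0) + (0) + (-1) + (0) + (0) + (0) = 1.
Reducing mod 7: 1 ≡ 1 (mod 7).
Since F(a, b, c) ≡ 1 ≠ 0 (mod 7), P does NOT lie on the curve.


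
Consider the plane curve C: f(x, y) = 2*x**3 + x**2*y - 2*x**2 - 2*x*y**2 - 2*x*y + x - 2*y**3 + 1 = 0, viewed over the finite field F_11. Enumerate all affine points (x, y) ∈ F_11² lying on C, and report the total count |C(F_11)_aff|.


Affine F_11-points: {(0, 8), (2, 0), (2, 9), (3, 10), (4, 1), (5, 1), (5, 4), (6, 4), (7, 2), (8, 1), (8, 5), (8, 8), (10, 4)}; count = 13.

For each of the 121 pairs (x, y) ∈ F_11², evaluate f(x, y) mod 11. Record the zeros.
  x = 0: [0↦1, 1↦10, 2↦7, 3↦2, 4↦5, 5↦4, 6↦9, 7↦8, 8↦0, 9↦6, 10↦3]  zeros at y ∈ {8}
  x = 1: [0↦2, 1↦8, 2↦9, 3↦4, 4↦3, 5↦5, 6↦9, 7↦3, 8↦8, 9↦1, 10↦3]  zeros at y ∈ ∅
  x = 2: [0↦0, 1↦5, 2↦1, 3↦9, 4↦6, 5↦2, 6↦7, 7↦9, 8↦7, 9↦0, 10↦9]  zeros at y ∈ {0, 9}
  x = 3: [0↦7, 1↦2, 2↦6, 3↦7, 4↦4, 5↦7, 6↦4, 7↦5, 8↦9, 9↦4, 10↦0]  zeros at y ∈ {10}
  x = 4: [0↦2, 1↦0, 2↦3, 3↦10, 4↦9, 5↦10, 6↦1, 7↦3, 8↦4, 9↦3, 10↦10]  zeros at y ∈ {1}
  x = 5: [0↦8, 1↦0, 2↦4, 3↦8, 4↦0, 5↦1, 6↦10, 7↦4, 8↦4, 9↦9, 10↦7]  zeros at y ∈ {1, 4}
  x = 6: [0↦4, 1↦3, 2↦10, 3↦2, 4↦0, 5↦3, 6↦10, 7↦9, 8↦10, 9↦1, 10↦3]  zeros at y ∈ {4}
  x = 7: [0↦2, 1↦10, 2↦0, 3↦4, 4↦10, 5↦6, 6↦2, 7↦8, 8↦1, 9↦2, 10↦10]  zeros at y ∈ {2}
  x = 8: [0↦3, 1↦0, 2↦8, 3↦4, 4↦9, 5↦0, 6↦9, 7↦2, 8↦0, 9↦2, 10↦7]  zeros at y ∈ {1, 5, 8}
  x = 9: [0↦8, 1↦7, 2↦2, 3↦3, 4↦9, 5↦8, 6↦10, 7↦3, 8↦8, 9↦2, 10↦6]  zeros at y ∈ ∅
  x = 10: [0↦7, 1↦10, 2↦5, 3↦2, 4↦0, 5↦9, 6↦6, 7↦1, 8↦4, 9↦3, 10↦8]  zeros at y ∈ {4}
Collecting zeros: affine points = {(0, 8), (2, 0), (2, 9), (3, 10), (4, 1), (5, 1), (5, 4), (6, 4), (7, 2), (8, 1), (8, 5), (8, 8), (10, 4)}.
Total count |C(F_11)_aff| = 13.


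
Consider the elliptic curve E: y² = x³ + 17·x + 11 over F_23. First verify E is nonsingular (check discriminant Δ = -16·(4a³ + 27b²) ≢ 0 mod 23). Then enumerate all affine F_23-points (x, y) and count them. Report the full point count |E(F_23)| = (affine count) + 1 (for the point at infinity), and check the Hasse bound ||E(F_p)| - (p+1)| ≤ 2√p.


Affine points = {(1, 11), (1, 12), (7, 6), (7, 17), (10, 10), (10, 13), (14, 7), (14, 16), (16, 3), (16, 20), (18, 10), (18, 13), (20, 5), (20, 18), (22, 4), (22, 19)}; affine count = 16; |E(F_23)| = 17.

Discriminant check: Δ ∝ 4a³ + 27b² = 4·17³ + 27·11² = 4·4913 + 27·121 ≡ 11 (mod 23). Nonzero ⇒ E is nonsingular.
For each x ∈ F_23, compute rhs = x³ + 17·x + 11 mod 23, then count y ∈ F_23 with y² ≡ rhs.
  x = 0: rhs = 11, matching y values: none (0 points).
  x = 1: rhs = 6, matching y values: 11, 12 (2 points).
  x = 2: rhs = 7, matching y values: none (0 points).
  x = 3: rhs = 20, matching y values: none (0 points).
  x = 4: rhs = 5, matching y values: none (0 points).
  x = 5: rhs = 14, matching y values: none (0 points).
  x = 6: rhs = 7, matching y values: none (0 points).
  x = 7: rhs = 13, matching y values: 6, 17 (2 points).
  x = 8: rhs = 15, matching y values: none (0 points).
  x = 9: rhs = 19, matching y values: none (0 points).
  x = 10: rhs = 8, matching y values: 10, 13 (2 points).
  x = 11: rhs = 11, matching y values: none (0 points).
  x = 12: rhs = 11, matching y values: none (0 points).
  x = 13: rhs = 14, matching y values: none (0 points).
  x = 14: rhs = 3, matching y values: 7, 16 (2 points).
  x = 15: rhs = 7, matching y values: none (0 points).
  x = 16: rhs = 9, matching y values: 3, 20 (2 points).
  x = 17: rhs = 15, matching y values: none (0 points).
  x = 18: rhs = 8, matching y values: 10, 13 (2 points).
  x = 19: rhs = 17, matching y values: none (0 points).
  x = 20: rhs = 2, matching y values: 5, 18 (2 points).
  x = 21: rhs = 15, matching y values: none (0 points).
  x = 22: rhs = 16, matching y values: 4, 19 (2 points).
Total affine count: 16.
Full point count |E(F_23)| = 16 + 1 = 17.
Hasse bound: |17 − (23+1)| = |-7| = 7 ≤ 2√23 ≈ 9.5917 ✓.


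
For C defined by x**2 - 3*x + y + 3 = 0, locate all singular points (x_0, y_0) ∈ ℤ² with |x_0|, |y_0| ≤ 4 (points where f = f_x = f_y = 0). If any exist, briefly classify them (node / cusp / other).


No singular points in the scanned grid; C is smooth there.

Compute partial derivatives:
  f_x = 2*x - 3.
  f_y = 1.
f_y = 1 is a nonzero constant, so f_y never vanishes: no point (x, y) can satisfy f = f_x = f_y = 0. In particular no (x, y) ∈ {−4, ..., 4}² is singular; the curve is smooth.


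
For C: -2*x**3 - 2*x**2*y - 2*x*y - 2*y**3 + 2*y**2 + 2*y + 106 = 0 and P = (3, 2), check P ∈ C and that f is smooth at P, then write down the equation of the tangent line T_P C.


Tangent line at P: -82*x - 38*y + 322 = 0.

Step 1: f(3, 2) = 0, so P lies on C.
Step 2: partial derivatives
  f_x(x, y) = -6*x**2 - 4*x*y - 2*y, f_y(x, y) = -2*x**2 - 2*x - 6*y**2 + 4*y + 2.
  f_x(P) = -82, f_y(P) = -38 (gradient nonzero, so P is smooth).
Step 3: tangent line at P: -82·(x − 3) + -38·(y − 2) = 0.
Expanding: -82*x - 38*y + 322 = 0.


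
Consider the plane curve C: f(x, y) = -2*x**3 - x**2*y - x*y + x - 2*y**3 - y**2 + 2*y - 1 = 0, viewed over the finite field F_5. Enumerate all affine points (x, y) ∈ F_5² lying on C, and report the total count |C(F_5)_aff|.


Affine F_5-points: {(1, 1), (1, 3), (2, 0), (2, 3), (2, 4), (3, 1), (3, 3), (4, 0)}; count = 8.

For each of the 25 pairs (x, y) ∈ F_5², evaluate f(x, y) mod 5. Record the zeros.
  x = 0: [0↦4, 1↦3, 2↦3, 3↦2, 4↦3]  zeros at y ∈ ∅
  x = 1: [0↦3, 1↦0, 2↦3, 3↦0, 4↦4]  zeros at y ∈ {1, 3}
  x = 2: [0↦0, 1↦3, 2↦2, 3↦0, 4↦0]  zeros at y ∈ {0, 3, 4}
  x = 3: [0↦3, 1↦0, 2↦3, 3↦0, 4↦4]  zeros at y ∈ {1, 3}
  x = 4: [0↦0, 1↦4, 2↦4, 3↦3, 4↦4]  zeros at y ∈ {0}
Collecting zeros: affine points = {(1, 1), (1, 3), (2, 0), (2, 3), (2, 4), (3, 1), (3, 3), (4, 0)}.
Total count |C(F_5)_aff| = 8.


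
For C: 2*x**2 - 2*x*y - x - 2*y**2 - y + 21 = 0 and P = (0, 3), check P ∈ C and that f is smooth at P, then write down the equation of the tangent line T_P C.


Tangent line at P: -7*x - 13*y + 39 = 0.

Step 1: f(0, 3) = 0, so P lies on C.
Step 2: partial derivatives
  f_x(x, y) = 4*x - 2*y - 1, f_y(x, y) = -2*x - 4*y - 1.
  f_x(P) = -7, f_y(P) = -13 (gradient nonzero, so P is smooth).
Step 3: tangent line at P: -7·(x − 0) + -13·(y − 3) = 0.
Expanding: -7*x - 13*y + 39 = 0.


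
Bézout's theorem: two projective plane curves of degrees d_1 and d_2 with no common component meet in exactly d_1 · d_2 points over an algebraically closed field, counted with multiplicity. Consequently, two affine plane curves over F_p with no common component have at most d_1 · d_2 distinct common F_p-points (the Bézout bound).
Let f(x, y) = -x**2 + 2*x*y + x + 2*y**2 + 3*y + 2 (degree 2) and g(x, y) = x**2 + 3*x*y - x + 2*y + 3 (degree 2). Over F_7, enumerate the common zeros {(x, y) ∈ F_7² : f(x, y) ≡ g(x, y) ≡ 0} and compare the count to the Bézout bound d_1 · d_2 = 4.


Common zeros: {(1, 5)}; count = 1; Bézout bound = 4.

deg(f) = 2, deg(g) = 2, so Bézout bound = 4.
Scan x ∈ F_7. For each x, list the y ∈ F_7 with f(x, y) ≡ 0 and those with g(x, y) ≡ 0 (mod 7); the common zeros in that column are the intersection.
  x = 0: f ≡ 0 at y ∈ {1}; g ≡ 0 at y ∈ {2}; common: ∅.
  x = 1: f ≡ 0 at y ∈ {3, 5}; g ≡ 0 at y ∈ {5}; common: {5}.
  x = 2: f ≡ 0 at y ∈ {0}; g ≡ 0 at y ∈ {2}; common: ∅.
  x = 3: f ≡ 0 at y ∈ {1, 5}; g ≡ 0 at y ∈ {3}; common: ∅.
  x = 4: f ≡ 0 at y ∈ ∅; g ≡ 0 at y ∈ ∅; common: ∅.
  x = 5: f ≡ 0 at y ∈ ∅; g ≡ 0 at y ∈ {4}; common: ∅.
  x = 6: f ≡ 0 at y ∈ {0, 3}; g ≡ 0 at y ∈ {5}; common: ∅.
Collecting: common zeros = {(1, 5)}, so the count is 1.
Comparison with the Bézout bound: 1 ≤ 4 = deg(f)·deg(g), as expected for curves with no common component (the affine F_7-count falls short of the bound because intersections may lie at infinity, over extension fields, or carry multiplicity).


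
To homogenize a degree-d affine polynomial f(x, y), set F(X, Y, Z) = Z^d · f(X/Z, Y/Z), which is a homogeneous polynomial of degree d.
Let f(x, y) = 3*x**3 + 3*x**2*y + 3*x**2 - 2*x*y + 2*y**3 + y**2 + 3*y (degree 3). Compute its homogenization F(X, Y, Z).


F(X, Y, Z) = 3*X**3 + 3*X**2*Y + 3*X**2*Z - 2*X*Y*Z + 2*Y**3 + Y**2*Z + 3*Y*Z**2

deg(f) = 3.
Substitute x = X/Z, y = Y/Z into f, then multiply by Z^3.
  monomial 3·x^3·y^0 ↦ 3·X^3·Y^0·Z^0.
  monomial 3·x^2·y^1 ↦ 3·X^2·Y^1·Z^0.
  monomial 3·x^2·y^0 ↦ 3·X^2·Y^0·Z^1.
  monomial -2·x^1·y^1 ↦ -2·X^1·Y^1·Z^1.
  monomial 2·x^0·y^3 ↦ 2·X^0·Y^3·Z^0.
  monomial 1·x^0·y^2 ↦ 1·X^0·Y^2·Z^1.
  monomial 3·x^0·y^1 ↦ 3·X^0·Y^1·Z^2.
Collecting: F(X, Y, Z) = 3*X**3 + 3*X**2*Y + 3*X**2*Z - 2*X*Y*Z + 2*Y**3 + Y**2*Z + 3*Y*Z**2.


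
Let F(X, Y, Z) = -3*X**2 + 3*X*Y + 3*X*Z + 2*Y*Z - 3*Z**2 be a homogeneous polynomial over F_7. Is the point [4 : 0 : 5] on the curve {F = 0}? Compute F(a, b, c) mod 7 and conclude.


F(4,0,5) ≡ 0 (mod 7); P is on the curve.

Evaluate F(4, 0, 5) term-by-term (mod 7).
  -3*X**2 ↦ -3·16·1·1 = -48
  3*X*Y ↦ 3·4·0·1 = 0
  3*X*Z ↦ 3·4·1·5 = 60
  2*Y*Z ↦ 2·1·0·5 = 0
  -3*Z**2 ↦ -3·1·1·25 = -75
Sum: F(4, 0, 5) = (-48) + (0) + (60) + (0) + (-75) = -63.
Reducing mod 7: -63 ≡ 0 (mod 7).
Since F(a, b, c) ≡ 0 (mod 7), P lies on the curve.


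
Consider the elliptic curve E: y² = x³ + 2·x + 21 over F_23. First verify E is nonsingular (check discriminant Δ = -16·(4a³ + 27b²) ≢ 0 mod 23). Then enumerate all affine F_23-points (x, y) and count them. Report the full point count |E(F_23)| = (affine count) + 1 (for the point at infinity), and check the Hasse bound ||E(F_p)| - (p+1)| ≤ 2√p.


Affine points = {(1, 1), (1, 22), (3, 10), (3, 13), (4, 1), (4, 22), (5, 8), (5, 15), (9, 3), (9, 20), (10, 11), (10, 12), (12, 5), (12, 18), (13, 6), (13, 17), (16, 3), (16, 20), (17, 0), (18, 1), (18, 22), (19, 8), (19, 15), (21, 3), (21, 20), (22, 8), (22, 15)}; affine count = 27; |E(F_23)| = 28.

Discriminant check: Δ ∝ 4a³ + 27b² = 4·2³ + 27·21² = 4·8 + 27·441 ≡ 2 (mod 23). Nonzero ⇒ E is nonsingular.
For each x ∈ F_23, compute rhs = x³ + 2·x + 21 mod 23, then count y ∈ F_23 with y² ≡ rhs.
  x = 0: rhs = 21, matching y values: none (0 points).
  x = 1: rhs = 1, matching y values: 1, 22 (2 points).
  x = 2: rhs = 10, matching y values: none (0 points).
  x = 3: rhs = 8, matching y values: 10, 13 (2 points).
  x = 4: rhs = 1, matching y values: 1, 22 (2 points).
  x = 5: rhs = 18, matching y values: 8, 15 (2 points).
  x = 6: rhs = 19, matching y values: none (0 points).
  x = 7: rhs = 10, matching y values: none (0 points).
  x = 8: rhs = 20, matching y values: none (0 points).
  x = 9: rhs = 9, matching y values: 3, 20 (2 points).
  x = 10: rhs = 6, matching y values: 11, 12 (2 points).
  x = 11: rhs = 17, matching y values: none (0 points).
  x = 12: rhs = 2, matching y values: 5, 18 (2 points).
  x = 13: rhs = 13, matching y values: 6, 17 (2 points).
  x = 14: rhs = 10, matching y values: none (0 points).
  x = 15: rhs = 22, matching y values: none (0 points).
  x = 16: rhs = 9, matching y values: 3, 20 (2 points).
  x = 17: rhs = 0, matching y values: 0 (1 points).
  x = 18: rhs = 1, matching y values: 1, 22 (2 points).
  x = 19: rhs = 18, matching y values: 8, 15 (2 points).
  x = 20: rhs = 11, matching y values: none (0 points).
  x = 21: rhs = 9, matching y values: 3, 20 (2 points).
  x = 22: rhs = 18, matching y values: 8, 15 (2 points).
Total affine count: 27.
Full point count |E(F_23)| = 27 + 1 = 28.
Hasse bound: |28 − (23+1)| = |4| = 4 ≤ 2√23 ≈ 9.5917 ✓.
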